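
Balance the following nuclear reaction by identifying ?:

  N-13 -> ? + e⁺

C-13

Conserve mass number: 13 = A + 0, so A = 13.
Conserve atomic number: 7 = Z + 1, so Z = 6.
Z = 6 is carbon, so the species is C-13.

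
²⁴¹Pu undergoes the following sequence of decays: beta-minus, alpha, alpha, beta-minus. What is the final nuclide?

U-233

Start: (A, Z) = (241, 94).
After β⁻: (241, 95).
After α: (237, 93).
After α: (233, 91).
After β⁻: (233, 92).
Z = 92 is uranium.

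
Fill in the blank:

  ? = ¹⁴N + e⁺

O-14

Conserve mass number: A = 14 + 0, so A = 14.
Conserve atomic number: Z = 7 + 1, so Z = 8.
Z = 8 is oxygen, so the species is ¹⁴O.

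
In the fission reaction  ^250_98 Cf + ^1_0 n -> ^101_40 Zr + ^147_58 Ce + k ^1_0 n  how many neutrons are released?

3

Conserve mass number: 251 = 101 + 147 + k, so k = 251 − 248 = 3.
Check atomic number: 98 = 40 + 58 + 0 = 98. ✓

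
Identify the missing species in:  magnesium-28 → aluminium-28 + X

beta-minus particle

Conserve mass number: 28 = 28 + A, so A = 0.
Conserve atomic number: 12 = 13 + Z, so Z = -1.
A = 0 and Z = -1 is e⁻ — a beta-minus particle.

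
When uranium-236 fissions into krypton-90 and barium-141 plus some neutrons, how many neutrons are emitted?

Conserve mass number: 236 = 90 + 141 + k, so k = 236 − 231 = 5.
Check atomic number: 92 = 36 + 56 + 0 = 92. ✓

5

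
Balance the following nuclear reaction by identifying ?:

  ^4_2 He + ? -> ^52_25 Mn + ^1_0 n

Conserve mass number: 4 + A = 52 + 1, so A = 49.
Conserve atomic number: 2 + Z = 25 + 0, so Z = 23.
Z = 23 is vanadium, so the species is ^49_23 V.

V-49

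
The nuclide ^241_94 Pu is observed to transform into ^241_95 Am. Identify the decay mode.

beta-minus decay

ΔA = 241 − 241 = 0; ΔZ = 95 − 94 = +1.
A is unchanged and Z rises by 1 — a neutron has become a proton (β⁻ decay).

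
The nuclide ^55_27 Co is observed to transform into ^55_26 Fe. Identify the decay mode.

ΔA = 55 − 55 = 0; ΔZ = 26 − 27 = -1.
A is unchanged and Z drops by 1 — a proton has become a neutron (β⁺ emission or electron capture).

beta-plus decay or electron capture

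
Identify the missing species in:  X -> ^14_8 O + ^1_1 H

Conserve mass number: A = 14 + 1, so A = 15.
Conserve atomic number: Z = 8 + 1, so Z = 9.
Z = 9 is fluorine, so the species is ^15_9 F.

F-15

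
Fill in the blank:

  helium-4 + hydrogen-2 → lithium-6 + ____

gamma ray

Conserve mass number: 4 + 2 = 6 + A, so A = 0.
Conserve atomic number: 2 + 1 = 3 + Z, so Z = 0.
A = 0 and Z = 0 is γ — a gamma ray.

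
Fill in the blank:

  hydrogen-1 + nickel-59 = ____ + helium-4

Conserve mass number: 1 + 59 = A + 4, so A = 56.
Conserve atomic number: 1 + 28 = Z + 2, so Z = 27.
Z = 27 is cobalt, so the species is cobalt-56.

Co-56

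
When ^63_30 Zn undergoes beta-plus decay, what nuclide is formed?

Cu-63

Beta-plus decay: mass number changes by +0, atomic number by -1.
A: 63 = 63; Z: 30 − 1 = 29.
Z = 29 is copper, so the daughter is ^63_29 Cu.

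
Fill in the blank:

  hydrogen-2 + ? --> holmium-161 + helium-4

Conserve mass number: 2 + A = 161 + 4, so A = 163.
Conserve atomic number: 1 + Z = 67 + 2, so Z = 68.
Z = 68 is erbium, so the species is erbium-163.

Er-163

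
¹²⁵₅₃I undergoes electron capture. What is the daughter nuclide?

Te-125

Electron capture: mass number changes by +0, atomic number by -1.
A: 125 = 125; Z: 53 − 1 = 52.
Z = 52 is tellurium, so the daughter is ¹²⁵₅₂Te.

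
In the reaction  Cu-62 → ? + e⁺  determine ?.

Ni-62

Conserve mass number: 62 = A + 0, so A = 62.
Conserve atomic number: 29 = Z + 1, so Z = 28.
Z = 28 is nickel, so the species is Ni-62.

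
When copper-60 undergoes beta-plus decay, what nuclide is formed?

Ni-60

Beta-plus decay: mass number changes by +0, atomic number by -1.
A: 60 = 60; Z: 29 − 1 = 28.
Z = 28 is nickel, so the daughter is nickel-60.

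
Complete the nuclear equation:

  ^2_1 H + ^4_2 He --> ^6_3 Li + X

gamma ray

Conserve mass number: 2 + 4 = 6 + A, so A = 0.
Conserve atomic number: 1 + 2 = 3 + Z, so Z = 0.
A = 0 and Z = 0 is ^0_0 γ — a gamma ray.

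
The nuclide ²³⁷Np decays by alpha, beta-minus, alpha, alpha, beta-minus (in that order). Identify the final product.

Start: (A, Z) = (237, 93).
After α: (233, 91).
After β⁻: (233, 92).
After α: (229, 90).
After α: (225, 88).
After β⁻: (225, 89).
Z = 89 is actinium.

Ac-225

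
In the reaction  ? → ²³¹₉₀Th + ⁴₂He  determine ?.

U-235

Conserve mass number: A = 231 + 4, so A = 235.
Conserve atomic number: Z = 90 + 2, so Z = 92.
Z = 92 is uranium, so the species is ²³⁵₉₂U.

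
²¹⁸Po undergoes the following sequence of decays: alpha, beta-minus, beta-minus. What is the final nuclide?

Start: (A, Z) = (218, 84).
After α: (214, 82).
After β⁻: (214, 83).
After β⁻: (214, 84).
Z = 84 is polonium.

Po-214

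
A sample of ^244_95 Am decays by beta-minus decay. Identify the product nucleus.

Cm-244

Beta-minus decay: mass number changes by +0, atomic number by +1.
A: 244 = 244; Z: 95 + 1 = 96.
Z = 96 is curium, so the daughter is ^244_96 Cm.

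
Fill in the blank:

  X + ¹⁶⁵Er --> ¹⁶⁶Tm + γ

Conserve mass number: A + 165 = 166 + 0, so A = 1.
Conserve atomic number: Z + 68 = 69 + 0, so Z = 1.
A = 1 and Z = 1 is ¹H — a proton.

proton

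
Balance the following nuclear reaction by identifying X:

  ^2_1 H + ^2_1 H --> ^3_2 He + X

Conserve mass number: 2 + 2 = 3 + A, so A = 1.
Conserve atomic number: 1 + 1 = 2 + Z, so Z = 0.
A = 1 and Z = 0 is ^1_0 n — a neutron.

neutron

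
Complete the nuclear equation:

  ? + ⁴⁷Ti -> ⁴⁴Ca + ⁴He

Conserve mass number: A + 47 = 44 + 4, so A = 1.
Conserve atomic number: Z + 22 = 20 + 2, so Z = 0.
A = 1 and Z = 0 is ¹n — a neutron.

neutron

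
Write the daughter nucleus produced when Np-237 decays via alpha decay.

Alpha decay: mass number changes by -4, atomic number by -2.
A: 237 − 4 = 233; Z: 93 − 2 = 91.
Z = 91 is protactinium, so the daughter is Pa-233.

Pa-233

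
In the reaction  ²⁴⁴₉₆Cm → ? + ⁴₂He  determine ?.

Conserve mass number: 244 = A + 4, so A = 240.
Conserve atomic number: 96 = Z + 2, so Z = 94.
Z = 94 is plutonium, so the species is ²⁴⁰₉₄Pu.

Pu-240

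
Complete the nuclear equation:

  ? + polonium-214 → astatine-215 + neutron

Conserve mass number: A + 214 = 215 + 1, so A = 2.
Conserve atomic number: Z + 84 = 85 + 0, so Z = 1.
A = 2 and Z = 1 is hydrogen-2 — a deuteron.

deuteron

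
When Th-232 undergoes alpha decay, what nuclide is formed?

Ra-228

Alpha decay: mass number changes by -4, atomic number by -2.
A: 232 − 4 = 228; Z: 90 − 2 = 88.
Z = 88 is radium, so the daughter is Ra-228.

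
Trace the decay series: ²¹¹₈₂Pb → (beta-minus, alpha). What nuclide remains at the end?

Start: (A, Z) = (211, 82).
After β⁻: (211, 83).
After α: (207, 81).
Z = 81 is thallium.

Tl-207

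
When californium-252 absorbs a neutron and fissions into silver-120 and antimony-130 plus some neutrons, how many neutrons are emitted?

Conserve mass number: 253 = 120 + 130 + k, so k = 253 − 250 = 3.
Check atomic number: 98 = 47 + 51 + 0 = 98. ✓

3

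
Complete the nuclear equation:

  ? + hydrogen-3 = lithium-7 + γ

Conserve mass number: A + 3 = 7 + 0, so A = 4.
Conserve atomic number: Z + 1 = 3 + 0, so Z = 2.
A = 4 and Z = 2 is helium-4 — an alpha particle.

alpha particle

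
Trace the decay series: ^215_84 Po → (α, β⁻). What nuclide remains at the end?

Bi-211

Start: (A, Z) = (215, 84).
After α: (211, 82).
After β⁻: (211, 83).
Z = 83 is bismuth.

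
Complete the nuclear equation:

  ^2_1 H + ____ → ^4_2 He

Conserve mass number: 2 + A = 4, so A = 2.
Conserve atomic number: 1 + Z = 2, so Z = 1.
A = 2 and Z = 1 is ^2_1 H — a deuteron.

deuteron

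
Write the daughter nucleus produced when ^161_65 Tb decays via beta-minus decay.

Beta-minus decay: mass number changes by +0, atomic number by +1.
A: 161 = 161; Z: 65 + 1 = 66.
Z = 66 is dysprosium, so the daughter is ^161_66 Dy.

Dy-161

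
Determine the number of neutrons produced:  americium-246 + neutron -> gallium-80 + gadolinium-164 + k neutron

3

Conserve mass number: 247 = 80 + 164 + k, so k = 247 − 244 = 3.
Check atomic number: 95 = 31 + 64 + 0 = 95. ✓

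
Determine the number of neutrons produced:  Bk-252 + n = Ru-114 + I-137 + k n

Conserve mass number: 253 = 114 + 137 + k, so k = 253 − 251 = 2.
Check atomic number: 97 = 44 + 53 + 0 = 97. ✓

2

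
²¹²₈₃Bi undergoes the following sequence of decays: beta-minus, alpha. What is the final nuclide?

Pb-208

Start: (A, Z) = (212, 83).
After β⁻: (212, 84).
After α: (208, 82).
Z = 82 is lead.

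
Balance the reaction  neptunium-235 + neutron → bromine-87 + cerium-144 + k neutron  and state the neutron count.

5

Conserve mass number: 236 = 87 + 144 + k, so k = 236 − 231 = 5.
Check atomic number: 93 = 35 + 58 + 0 = 93. ✓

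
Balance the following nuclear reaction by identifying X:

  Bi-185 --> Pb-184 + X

Conserve mass number: 185 = 184 + A, so A = 1.
Conserve atomic number: 83 = 82 + Z, so Z = 1.
A = 1 and Z = 1 is H-1 — a proton.

proton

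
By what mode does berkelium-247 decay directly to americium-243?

ΔA = 243 − 247 = -4; ΔZ = 95 − 97 = -2.
A drops by 4 and Z drops by 2 — the signature of alpha emission.

alpha decay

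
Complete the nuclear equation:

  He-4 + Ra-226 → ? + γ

Conserve mass number: 4 + 226 = A + 0, so A = 230.
Conserve atomic number: 2 + 88 = Z + 0, so Z = 90.
Z = 90 is thorium, so the species is Th-230.

Th-230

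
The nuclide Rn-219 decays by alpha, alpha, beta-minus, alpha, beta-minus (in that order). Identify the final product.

Pb-207

Start: (A, Z) = (219, 86).
After α: (215, 84).
After α: (211, 82).
After β⁻: (211, 83).
After α: (207, 81).
After β⁻: (207, 82).
Z = 82 is lead.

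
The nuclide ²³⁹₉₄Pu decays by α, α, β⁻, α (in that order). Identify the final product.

Start: (A, Z) = (239, 94).
After α: (235, 92).
After α: (231, 90).
After β⁻: (231, 91).
After α: (227, 89).
Z = 89 is actinium.

Ac-227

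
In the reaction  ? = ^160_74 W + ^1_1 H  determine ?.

Re-161

Conserve mass number: A = 160 + 1, so A = 161.
Conserve atomic number: Z = 74 + 1, so Z = 75.
Z = 75 is rhenium, so the species is ^161_75 Re.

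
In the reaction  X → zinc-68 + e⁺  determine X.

Conserve mass number: A = 68 + 0, so A = 68.
Conserve atomic number: Z = 30 + 1, so Z = 31.
Z = 31 is gallium, so the species is gallium-68.

Ga-68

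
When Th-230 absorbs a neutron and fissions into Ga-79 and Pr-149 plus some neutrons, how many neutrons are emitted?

Conserve mass number: 231 = 79 + 149 + k, so k = 231 − 228 = 3.
Check atomic number: 90 = 31 + 59 + 0 = 90. ✓

3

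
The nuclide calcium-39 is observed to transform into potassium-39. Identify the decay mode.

beta-plus decay or electron capture

ΔA = 39 − 39 = 0; ΔZ = 19 − 20 = -1.
A is unchanged and Z drops by 1 — a proton has become a neutron (β⁺ emission or electron capture).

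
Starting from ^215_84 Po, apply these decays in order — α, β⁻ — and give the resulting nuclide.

Start: (A, Z) = (215, 84).
After α: (211, 82).
After β⁻: (211, 83).
Z = 83 is bismuth.

Bi-211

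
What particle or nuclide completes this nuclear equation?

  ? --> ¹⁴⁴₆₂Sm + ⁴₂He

Conserve mass number: A = 144 + 4, so A = 148.
Conserve atomic number: Z = 62 + 2, so Z = 64.
Z = 64 is gadolinium, so the species is ¹⁴⁸₆₄Gd.

Gd-148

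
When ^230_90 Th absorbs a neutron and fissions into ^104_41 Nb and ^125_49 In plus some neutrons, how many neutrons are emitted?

Conserve mass number: 231 = 104 + 125 + k, so k = 231 − 229 = 2.
Check atomic number: 90 = 41 + 49 + 0 = 90. ✓

2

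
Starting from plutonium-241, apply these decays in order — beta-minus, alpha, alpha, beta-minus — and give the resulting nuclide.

Start: (A, Z) = (241, 94).
After β⁻: (241, 95).
After α: (237, 93).
After α: (233, 91).
After β⁻: (233, 92).
Z = 92 is uranium.

U-233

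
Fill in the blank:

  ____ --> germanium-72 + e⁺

Conserve mass number: A = 72 + 0, so A = 72.
Conserve atomic number: Z = 32 + 1, so Z = 33.
Z = 33 is arsenic, so the species is arsenic-72.

As-72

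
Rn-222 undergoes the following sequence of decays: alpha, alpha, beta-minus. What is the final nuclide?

Bi-214

Start: (A, Z) = (222, 86).
After α: (218, 84).
After α: (214, 82).
After β⁻: (214, 83).
Z = 83 is bismuth.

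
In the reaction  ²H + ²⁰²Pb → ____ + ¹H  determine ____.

Conserve mass number: 2 + 202 = A + 1, so A = 203.
Conserve atomic number: 1 + 82 = Z + 1, so Z = 82.
Z = 82 is lead, so the species is ²⁰³Pb.

Pb-203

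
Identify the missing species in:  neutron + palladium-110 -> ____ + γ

Conserve mass number: 1 + 110 = A + 0, so A = 111.
Conserve atomic number: 0 + 46 = Z + 0, so Z = 46.
Z = 46 is palladium, so the species is palladium-111.

Pd-111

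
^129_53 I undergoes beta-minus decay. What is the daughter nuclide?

Beta-minus decay: mass number changes by +0, atomic number by +1.
A: 129 = 129; Z: 53 + 1 = 54.
Z = 54 is xenon, so the daughter is ^129_54 Xe.

Xe-129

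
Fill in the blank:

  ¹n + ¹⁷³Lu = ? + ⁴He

Tm-170

Conserve mass number: 1 + 173 = A + 4, so A = 170.
Conserve atomic number: 0 + 71 = Z + 2, so Z = 69.
Z = 69 is thulium, so the species is ¹⁷⁰Tm.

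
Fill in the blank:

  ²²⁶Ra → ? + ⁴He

Conserve mass number: 226 = A + 4, so A = 222.
Conserve atomic number: 88 = Z + 2, so Z = 86.
Z = 86 is radon, so the species is ²²²Rn.

Rn-222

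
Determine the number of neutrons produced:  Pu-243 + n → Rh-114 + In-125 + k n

Conserve mass number: 244 = 114 + 125 + k, so k = 244 − 239 = 5.
Check atomic number: 94 = 45 + 49 + 0 = 94. ✓

5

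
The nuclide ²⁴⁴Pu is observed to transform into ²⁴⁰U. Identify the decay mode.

ΔA = 240 − 244 = -4; ΔZ = 92 − 94 = -2.
A drops by 4 and Z drops by 2 — the signature of alpha emission.

alpha decay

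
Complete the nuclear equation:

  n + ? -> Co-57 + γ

Conserve mass number: 1 + A = 57 + 0, so A = 56.
Conserve atomic number: 0 + Z = 27 + 0, so Z = 27.
Z = 27 is cobalt, so the species is Co-56.

Co-56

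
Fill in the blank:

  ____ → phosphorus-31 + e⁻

Si-31

Conserve mass number: A = 31 + 0, so A = 31.
Conserve atomic number: Z = 15 − 1, so Z = 14.
Z = 14 is silicon, so the species is silicon-31.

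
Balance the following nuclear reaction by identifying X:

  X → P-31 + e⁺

Conserve mass number: A = 31 + 0, so A = 31.
Conserve atomic number: Z = 15 + 1, so Z = 16.
Z = 16 is sulfur, so the species is S-31.

S-31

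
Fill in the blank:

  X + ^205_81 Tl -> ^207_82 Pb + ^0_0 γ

deuteron

Conserve mass number: A + 205 = 207 + 0, so A = 2.
Conserve atomic number: Z + 81 = 82 + 0, so Z = 1.
A = 2 and Z = 1 is ^2_1 H — a deuteron.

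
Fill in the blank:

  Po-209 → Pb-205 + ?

Conserve mass number: 209 = 205 + A, so A = 4.
Conserve atomic number: 84 = 82 + Z, so Z = 2.
A = 4 and Z = 2 is He-4 — an alpha particle.

alpha particle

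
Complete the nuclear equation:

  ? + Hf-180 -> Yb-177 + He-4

Conserve mass number: A + 180 = 177 + 4, so A = 1.
Conserve atomic number: Z + 72 = 70 + 2, so Z = 0.
A = 1 and Z = 0 is n — a neutron.

neutron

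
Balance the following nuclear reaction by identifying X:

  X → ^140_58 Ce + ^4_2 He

Conserve mass number: A = 140 + 4, so A = 144.
Conserve atomic number: Z = 58 + 2, so Z = 60.
Z = 60 is neodymium, so the species is ^144_60 Nd.

Nd-144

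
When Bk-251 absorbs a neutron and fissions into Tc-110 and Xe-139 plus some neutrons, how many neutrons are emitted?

Conserve mass number: 252 = 110 + 139 + k, so k = 252 − 249 = 3.
Check atomic number: 97 = 43 + 54 + 0 = 97. ✓

3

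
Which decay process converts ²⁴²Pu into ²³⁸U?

alpha decay

ΔA = 238 − 242 = -4; ΔZ = 92 − 94 = -2.
A drops by 4 and Z drops by 2 — the signature of alpha emission.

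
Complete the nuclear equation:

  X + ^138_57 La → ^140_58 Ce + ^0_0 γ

deuteron

Conserve mass number: A + 138 = 140 + 0, so A = 2.
Conserve atomic number: Z + 57 = 58 + 0, so Z = 1.
A = 2 and Z = 1 is ^2_1 H — a deuteron.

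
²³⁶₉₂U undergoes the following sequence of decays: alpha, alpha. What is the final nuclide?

Ra-228

Start: (A, Z) = (236, 92).
After α: (232, 90).
After α: (228, 88).
Z = 88 is radium.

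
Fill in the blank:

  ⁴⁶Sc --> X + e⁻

Conserve mass number: 46 = A + 0, so A = 46.
Conserve atomic number: 21 = Z − 1, so Z = 22.
Z = 22 is titanium, so the species is ⁴⁶Ti.

Ti-46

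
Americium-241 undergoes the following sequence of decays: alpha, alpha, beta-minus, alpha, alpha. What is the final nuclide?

Start: (A, Z) = (241, 95).
After α: (237, 93).
After α: (233, 91).
After β⁻: (233, 92).
After α: (229, 90).
After α: (225, 88).
Z = 88 is radium.

Ra-225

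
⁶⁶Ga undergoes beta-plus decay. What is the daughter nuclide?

Zn-66

Beta-plus decay: mass number changes by +0, atomic number by -1.
A: 66 = 66; Z: 31 − 1 = 30.
Z = 30 is zinc, so the daughter is ⁶⁶Zn.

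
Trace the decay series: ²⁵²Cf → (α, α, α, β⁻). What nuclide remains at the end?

Np-240

Start: (A, Z) = (252, 98).
After α: (248, 96).
After α: (244, 94).
After α: (240, 92).
After β⁻: (240, 93).
Z = 93 is neptunium.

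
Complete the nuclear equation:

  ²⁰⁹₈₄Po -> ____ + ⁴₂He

Conserve mass number: 209 = A + 4, so A = 205.
Conserve atomic number: 84 = Z + 2, so Z = 82.
Z = 82 is lead, so the species is ²⁰⁵₈₂Pb.

Pb-205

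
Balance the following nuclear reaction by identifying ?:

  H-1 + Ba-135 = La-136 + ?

gamma ray

Conserve mass number: 1 + 135 = 136 + A, so A = 0.
Conserve atomic number: 1 + 56 = 57 + Z, so Z = 0.
A = 0 and Z = 0 is γ — a gamma ray.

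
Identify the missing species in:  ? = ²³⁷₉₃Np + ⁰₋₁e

Conserve mass number: A = 237 + 0, so A = 237.
Conserve atomic number: Z = 93 − 1, so Z = 92.
Z = 92 is uranium, so the species is ²³⁷₉₂U.

U-237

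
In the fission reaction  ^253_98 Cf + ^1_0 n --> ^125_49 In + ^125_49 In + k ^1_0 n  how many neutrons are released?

Conserve mass number: 254 = 125 + 125 + k, so k = 254 − 250 = 4.
Check atomic number: 98 = 49 + 49 + 0 = 98. ✓

4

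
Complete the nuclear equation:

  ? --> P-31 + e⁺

S-31

Conserve mass number: A = 31 + 0, so A = 31.
Conserve atomic number: Z = 15 + 1, so Z = 16.
Z = 16 is sulfur, so the species is S-31.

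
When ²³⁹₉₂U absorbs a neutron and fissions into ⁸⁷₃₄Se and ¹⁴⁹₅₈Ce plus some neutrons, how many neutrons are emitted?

4

Conserve mass number: 240 = 87 + 149 + k, so k = 240 − 236 = 4.
Check atomic number: 92 = 34 + 58 + 0 = 92. ✓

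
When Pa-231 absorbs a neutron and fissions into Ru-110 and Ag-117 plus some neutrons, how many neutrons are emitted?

5

Conserve mass number: 232 = 110 + 117 + k, so k = 232 − 227 = 5.
Check atomic number: 91 = 44 + 47 + 0 = 91. ✓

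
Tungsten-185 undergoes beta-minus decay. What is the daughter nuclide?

Beta-minus decay: mass number changes by +0, atomic number by +1.
A: 185 = 185; Z: 74 + 1 = 75.
Z = 75 is rhenium, so the daughter is rhenium-185.

Re-185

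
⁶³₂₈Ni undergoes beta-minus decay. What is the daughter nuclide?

Beta-minus decay: mass number changes by +0, atomic number by +1.
A: 63 = 63; Z: 28 + 1 = 29.
Z = 29 is copper, so the daughter is ⁶³₂₉Cu.

Cu-63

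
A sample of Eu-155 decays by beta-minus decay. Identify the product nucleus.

Beta-minus decay: mass number changes by +0, atomic number by +1.
A: 155 = 155; Z: 63 + 1 = 64.
Z = 64 is gadolinium, so the daughter is Gd-155.

Gd-155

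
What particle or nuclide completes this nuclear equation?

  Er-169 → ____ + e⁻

Conserve mass number: 169 = A + 0, so A = 169.
Conserve atomic number: 68 = Z − 1, so Z = 69.
Z = 69 is thulium, so the species is Tm-169.

Tm-169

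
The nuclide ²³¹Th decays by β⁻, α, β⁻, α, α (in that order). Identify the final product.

Start: (A, Z) = (231, 90).
After β⁻: (231, 91).
After α: (227, 89).
After β⁻: (227, 90).
After α: (223, 88).
After α: (219, 86).
Z = 86 is radon.

Rn-219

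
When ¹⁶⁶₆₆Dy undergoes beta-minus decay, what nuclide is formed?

Ho-166

Beta-minus decay: mass number changes by +0, atomic number by +1.
A: 166 = 166; Z: 66 + 1 = 67.
Z = 67 is holmium, so the daughter is ¹⁶⁶₆₇Ho.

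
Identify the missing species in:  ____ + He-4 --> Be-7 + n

Conserve mass number: A + 4 = 7 + 1, so A = 4.
Conserve atomic number: Z + 2 = 4 + 0, so Z = 2.
A = 4 and Z = 2 is He-4 — an alpha particle.

alpha particle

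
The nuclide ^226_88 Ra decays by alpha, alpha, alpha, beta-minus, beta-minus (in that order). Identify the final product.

Po-214

Start: (A, Z) = (226, 88).
After α: (222, 86).
After α: (218, 84).
After α: (214, 82).
After β⁻: (214, 83).
After β⁻: (214, 84).
Z = 84 is polonium.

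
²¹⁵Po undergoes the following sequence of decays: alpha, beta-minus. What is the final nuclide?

Start: (A, Z) = (215, 84).
After α: (211, 82).
After β⁻: (211, 83).
Z = 83 is bismuth.

Bi-211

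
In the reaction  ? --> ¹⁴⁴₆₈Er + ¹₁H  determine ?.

Tm-145

Conserve mass number: A = 144 + 1, so A = 145.
Conserve atomic number: Z = 68 + 1, so Z = 69.
Z = 69 is thulium, so the species is ¹⁴⁵₆₉Tm.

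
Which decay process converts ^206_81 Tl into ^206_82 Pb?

beta-minus decay

ΔA = 206 − 206 = 0; ΔZ = 82 − 81 = +1.
A is unchanged and Z rises by 1 — a neutron has become a proton (β⁻ decay).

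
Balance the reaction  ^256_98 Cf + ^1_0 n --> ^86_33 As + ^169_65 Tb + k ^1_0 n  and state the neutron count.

2

Conserve mass number: 257 = 86 + 169 + k, so k = 257 − 255 = 2.
Check atomic number: 98 = 33 + 65 + 0 = 98. ✓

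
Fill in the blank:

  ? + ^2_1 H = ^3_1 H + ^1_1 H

Conserve mass number: A + 2 = 3 + 1, so A = 2.
Conserve atomic number: Z + 1 = 1 + 1, so Z = 1.
A = 2 and Z = 1 is ^2_1 H — a deuteron.

deuteron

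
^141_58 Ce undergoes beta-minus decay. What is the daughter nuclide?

Beta-minus decay: mass number changes by +0, atomic number by +1.
A: 141 = 141; Z: 58 + 1 = 59.
Z = 59 is praseodymium, so the daughter is ^141_59 Pr.

Pr-141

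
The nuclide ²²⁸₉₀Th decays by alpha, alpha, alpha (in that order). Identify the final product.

Start: (A, Z) = (228, 90).
After α: (224, 88).
After α: (220, 86).
After α: (216, 84).
Z = 84 is polonium.

Po-216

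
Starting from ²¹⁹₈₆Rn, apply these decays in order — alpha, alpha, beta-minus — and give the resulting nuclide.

Start: (A, Z) = (219, 86).
After α: (215, 84).
After α: (211, 82).
After β⁻: (211, 83).
Z = 83 is bismuth.

Bi-211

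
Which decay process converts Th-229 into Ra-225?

alpha decay

ΔA = 225 − 229 = -4; ΔZ = 88 − 90 = -2.
A drops by 4 and Z drops by 2 — the signature of alpha emission.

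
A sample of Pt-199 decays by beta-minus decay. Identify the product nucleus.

Beta-minus decay: mass number changes by +0, atomic number by +1.
A: 199 = 199; Z: 78 + 1 = 79.
Z = 79 is gold, so the daughter is Au-199.

Au-199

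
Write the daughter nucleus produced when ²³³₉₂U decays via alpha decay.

Th-229

Alpha decay: mass number changes by -4, atomic number by -2.
A: 233 − 4 = 229; Z: 92 − 2 = 90.
Z = 90 is thorium, so the daughter is ²²⁹₉₀Th.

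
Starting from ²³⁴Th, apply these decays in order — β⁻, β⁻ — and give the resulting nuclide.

U-234

Start: (A, Z) = (234, 90).
After β⁻: (234, 91).
After β⁻: (234, 92).
Z = 92 is uranium.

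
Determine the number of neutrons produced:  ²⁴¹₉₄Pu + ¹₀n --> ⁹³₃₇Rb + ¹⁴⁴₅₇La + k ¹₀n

5

Conserve mass number: 242 = 93 + 144 + k, so k = 242 − 237 = 5.
Check atomic number: 94 = 37 + 57 + 0 = 94. ✓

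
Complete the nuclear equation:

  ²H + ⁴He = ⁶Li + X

gamma ray

Conserve mass number: 2 + 4 = 6 + A, so A = 0.
Conserve atomic number: 1 + 2 = 3 + Z, so Z = 0.
A = 0 and Z = 0 is γ — a gamma ray.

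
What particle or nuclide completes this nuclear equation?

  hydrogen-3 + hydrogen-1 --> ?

He-4

Conserve mass number: 3 + 1 = A, so A = 4.
Conserve atomic number: 1 + 1 = Z, so Z = 2.
A = 4 and Z = 2 is helium-4 — an alpha particle.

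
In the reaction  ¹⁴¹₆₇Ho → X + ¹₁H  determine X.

Conserve mass number: 141 = A + 1, so A = 140.
Conserve atomic number: 67 = Z + 1, so Z = 66.
Z = 66 is dysprosium, so the species is ¹⁴⁰₆₆Dy.

Dy-140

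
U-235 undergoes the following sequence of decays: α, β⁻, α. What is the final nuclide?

Ac-227

Start: (A, Z) = (235, 92).
After α: (231, 90).
After β⁻: (231, 91).
After α: (227, 89).
Z = 89 is actinium.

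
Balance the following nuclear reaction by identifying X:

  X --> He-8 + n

Conserve mass number: A = 8 + 1, so A = 9.
Conserve atomic number: Z = 2 + 0, so Z = 2.
Z = 2 is helium, so the species is He-9.

He-9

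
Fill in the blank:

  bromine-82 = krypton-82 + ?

beta-minus particle

Conserve mass number: 82 = 82 + A, so A = 0.
Conserve atomic number: 35 = 36 + Z, so Z = -1.
A = 0 and Z = -1 is e⁻ — a beta-minus particle.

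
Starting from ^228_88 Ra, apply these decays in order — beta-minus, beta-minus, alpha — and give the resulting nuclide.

Start: (A, Z) = (228, 88).
After β⁻: (228, 89).
After β⁻: (228, 90).
After α: (224, 88).
Z = 88 is radium.

Ra-224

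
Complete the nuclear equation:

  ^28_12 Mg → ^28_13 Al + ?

beta-minus particle

Conserve mass number: 28 = 28 + A, so A = 0.
Conserve atomic number: 12 = 13 + Z, so Z = -1.
A = 0 and Z = -1 is ^0_-1 e — a beta-minus particle.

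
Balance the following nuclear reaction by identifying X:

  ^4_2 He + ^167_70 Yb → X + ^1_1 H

Conserve mass number: 4 + 167 = A + 1, so A = 170.
Conserve atomic number: 2 + 70 = Z + 1, so Z = 71.
Z = 71 is lutetium, so the species is ^170_71 Lu.

Lu-170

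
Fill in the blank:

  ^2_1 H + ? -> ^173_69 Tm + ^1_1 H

Tm-172

Conserve mass number: 2 + A = 173 + 1, so A = 172.
Conserve atomic number: 1 + Z = 69 + 1, so Z = 69.
Z = 69 is thulium, so the species is ^172_69 Tm.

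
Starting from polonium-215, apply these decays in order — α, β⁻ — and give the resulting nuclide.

Start: (A, Z) = (215, 84).
After α: (211, 82).
After β⁻: (211, 83).
Z = 83 is bismuth.

Bi-211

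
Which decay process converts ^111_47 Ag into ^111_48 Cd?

beta-minus decay

ΔA = 111 − 111 = 0; ΔZ = 48 − 47 = +1.
A is unchanged and Z rises by 1 — a neutron has become a proton (β⁻ decay).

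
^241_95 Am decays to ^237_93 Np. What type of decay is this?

ΔA = 237 − 241 = -4; ΔZ = 93 − 95 = -2.
A drops by 4 and Z drops by 2 — the signature of alpha emission.

alpha decay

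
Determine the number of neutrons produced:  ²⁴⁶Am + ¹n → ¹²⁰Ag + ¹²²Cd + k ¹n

5

Conserve mass number: 247 = 120 + 122 + k, so k = 247 − 242 = 5.
Check atomic number: 95 = 47 + 48 + 0 = 95. ✓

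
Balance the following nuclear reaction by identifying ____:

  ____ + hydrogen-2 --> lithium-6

alpha particle

Conserve mass number: A + 2 = 6, so A = 4.
Conserve atomic number: Z + 1 = 3, so Z = 2.
A = 4 and Z = 2 is helium-4 — an alpha particle.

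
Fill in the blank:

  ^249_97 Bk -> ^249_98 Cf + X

Conserve mass number: 249 = 249 + A, so A = 0.
Conserve atomic number: 97 = 98 + Z, so Z = -1.
A = 0 and Z = -1 is ^0_-1 e — a beta-minus particle.

beta-minus particle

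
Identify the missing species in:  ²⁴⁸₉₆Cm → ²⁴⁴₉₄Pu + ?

alpha particle

Conserve mass number: 248 = 244 + A, so A = 4.
Conserve atomic number: 96 = 94 + Z, so Z = 2.
A = 4 and Z = 2 is ⁴₂He — an alpha particle.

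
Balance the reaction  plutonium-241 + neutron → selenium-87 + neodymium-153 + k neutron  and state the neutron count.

2

Conserve mass number: 242 = 87 + 153 + k, so k = 242 − 240 = 2.
Check atomic number: 94 = 34 + 60 + 0 = 94. ✓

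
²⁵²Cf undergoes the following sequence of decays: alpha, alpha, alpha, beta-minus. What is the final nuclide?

Start: (A, Z) = (252, 98).
After α: (248, 96).
After α: (244, 94).
After α: (240, 92).
After β⁻: (240, 93).
Z = 93 is neptunium.

Np-240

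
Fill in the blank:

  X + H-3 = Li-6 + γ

Conserve mass number: A + 3 = 6 + 0, so A = 3.
Conserve atomic number: Z + 1 = 3 + 0, so Z = 2.
Z = 2 is helium, so the species is He-3.

He-3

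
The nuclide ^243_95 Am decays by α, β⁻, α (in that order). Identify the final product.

Start: (A, Z) = (243, 95).
After α: (239, 93).
After β⁻: (239, 94).
After α: (235, 92).
Z = 92 is uranium.

U-235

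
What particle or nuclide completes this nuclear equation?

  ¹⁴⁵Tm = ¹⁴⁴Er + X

Conserve mass number: 145 = 144 + A, so A = 1.
Conserve atomic number: 69 = 68 + Z, so Z = 1.
A = 1 and Z = 1 is ¹H — a proton.

proton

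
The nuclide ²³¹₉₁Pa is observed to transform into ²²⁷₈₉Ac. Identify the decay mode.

ΔA = 227 − 231 = -4; ΔZ = 89 − 91 = -2.
A drops by 4 and Z drops by 2 — the signature of alpha emission.

alpha decay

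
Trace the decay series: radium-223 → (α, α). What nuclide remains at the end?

Po-215

Start: (A, Z) = (223, 88).
After α: (219, 86).
After α: (215, 84).
Z = 84 is polonium.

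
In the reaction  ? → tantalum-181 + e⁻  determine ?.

Hf-181

Conserve mass number: A = 181 + 0, so A = 181.
Conserve atomic number: Z = 73 − 1, so Z = 72.
Z = 72 is hafnium, so the species is hafnium-181.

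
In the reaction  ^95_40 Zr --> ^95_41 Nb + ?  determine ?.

Conserve mass number: 95 = 95 + A, so A = 0.
Conserve atomic number: 40 = 41 + Z, so Z = -1.
A = 0 and Z = -1 is ^0_-1 e — a beta-minus particle.

beta-minus particle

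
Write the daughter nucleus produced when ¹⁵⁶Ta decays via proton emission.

Proton emission: mass number changes by -1, atomic number by -1.
A: 156 − 1 = 155; Z: 73 − 1 = 72.
Z = 72 is hafnium, so the daughter is ¹⁵⁵Hf.

Hf-155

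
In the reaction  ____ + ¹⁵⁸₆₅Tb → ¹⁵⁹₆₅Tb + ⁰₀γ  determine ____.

Conserve mass number: A + 158 = 159 + 0, so A = 1.
Conserve atomic number: Z + 65 = 65 + 0, so Z = 0.
A = 1 and Z = 0 is ¹₀n — a neutron.

neutron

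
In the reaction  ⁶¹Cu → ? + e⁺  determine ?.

Ni-61

Conserve mass number: 61 = A + 0, so A = 61.
Conserve atomic number: 29 = Z + 1, so Z = 28.
Z = 28 is nickel, so the species is ⁶¹Ni.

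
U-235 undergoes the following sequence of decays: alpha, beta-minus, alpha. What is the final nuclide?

Start: (A, Z) = (235, 92).
After α: (231, 90).
After β⁻: (231, 91).
After α: (227, 89).
Z = 89 is actinium.

Ac-227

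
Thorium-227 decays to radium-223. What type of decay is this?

alpha decay

ΔA = 223 − 227 = -4; ΔZ = 88 − 90 = -2.
A drops by 4 and Z drops by 2 — the signature of alpha emission.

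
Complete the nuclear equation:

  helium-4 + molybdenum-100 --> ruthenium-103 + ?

neutron

Conserve mass number: 4 + 100 = 103 + A, so A = 1.
Conserve atomic number: 2 + 42 = 44 + Z, so Z = 0.
A = 1 and Z = 0 is neutron — a neutron.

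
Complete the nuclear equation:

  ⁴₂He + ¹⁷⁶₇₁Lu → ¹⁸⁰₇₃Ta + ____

gamma ray

Conserve mass number: 4 + 176 = 180 + A, so A = 0.
Conserve atomic number: 2 + 71 = 73 + Z, so Z = 0.
A = 0 and Z = 0 is ⁰₀γ — a gamma ray.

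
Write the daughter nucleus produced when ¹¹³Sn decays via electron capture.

In-113

Electron capture: mass number changes by +0, atomic number by -1.
A: 113 = 113; Z: 50 − 1 = 49.
Z = 49 is indium, so the daughter is ¹¹³In.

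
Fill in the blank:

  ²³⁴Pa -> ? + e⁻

Conserve mass number: 234 = A + 0, so A = 234.
Conserve atomic number: 91 = Z − 1, so Z = 92.
Z = 92 is uranium, so the species is ²³⁴U.

U-234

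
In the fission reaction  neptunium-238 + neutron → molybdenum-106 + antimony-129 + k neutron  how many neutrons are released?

Conserve mass number: 239 = 106 + 129 + k, so k = 239 − 235 = 4.
Check atomic number: 93 = 42 + 51 + 0 = 93. ✓

4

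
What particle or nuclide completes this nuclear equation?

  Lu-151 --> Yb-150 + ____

Conserve mass number: 151 = 150 + A, so A = 1.
Conserve atomic number: 71 = 70 + Z, so Z = 1.
A = 1 and Z = 1 is H-1 — a proton.

proton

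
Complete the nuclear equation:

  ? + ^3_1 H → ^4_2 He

proton

Conserve mass number: A + 3 = 4, so A = 1.
Conserve atomic number: Z + 1 = 2, so Z = 1.
A = 1 and Z = 1 is ^1_1 H — a proton.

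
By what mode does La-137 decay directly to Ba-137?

beta-plus decay or electron capture

ΔA = 137 − 137 = 0; ΔZ = 56 − 57 = -1.
A is unchanged and Z drops by 1 — a proton has become a neutron (β⁺ emission or electron capture).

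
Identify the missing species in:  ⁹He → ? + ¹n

He-8

Conserve mass number: 9 = A + 1, so A = 8.
Conserve atomic number: 2 = Z + 0, so Z = 2.
Z = 2 is helium, so the species is ⁸He.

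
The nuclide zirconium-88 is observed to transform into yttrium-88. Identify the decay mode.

ΔA = 88 − 88 = 0; ΔZ = 39 − 40 = -1.
A is unchanged and Z drops by 1 — a proton has become a neutron (β⁺ emission or electron capture).

beta-plus decay or electron capture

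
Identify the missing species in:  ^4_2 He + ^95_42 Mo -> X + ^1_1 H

Conserve mass number: 4 + 95 = A + 1, so A = 98.
Conserve atomic number: 2 + 42 = Z + 1, so Z = 43.
Z = 43 is technetium, so the species is ^98_43 Tc.

Tc-98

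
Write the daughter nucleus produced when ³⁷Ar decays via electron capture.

Electron capture: mass number changes by +0, atomic number by -1.
A: 37 = 37; Z: 18 − 1 = 17.
Z = 17 is chlorine, so the daughter is ³⁷Cl.

Cl-37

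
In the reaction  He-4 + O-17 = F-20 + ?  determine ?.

proton

Conserve mass number: 4 + 17 = 20 + A, so A = 1.
Conserve atomic number: 2 + 8 = 9 + Z, so Z = 1.
A = 1 and Z = 1 is H-1 — a proton.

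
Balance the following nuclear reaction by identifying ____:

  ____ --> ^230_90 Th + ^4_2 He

U-234

Conserve mass number: A = 230 + 4, so A = 234.
Conserve atomic number: Z = 90 + 2, so Z = 92.
Z = 92 is uranium, so the species is ^234_92 U.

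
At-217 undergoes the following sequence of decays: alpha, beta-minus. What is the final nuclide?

Po-213

Start: (A, Z) = (217, 85).
After α: (213, 83).
After β⁻: (213, 84).
Z = 84 is polonium.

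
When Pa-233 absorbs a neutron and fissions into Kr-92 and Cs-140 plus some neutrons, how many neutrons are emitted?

2

Conserve mass number: 234 = 92 + 140 + k, so k = 234 − 232 = 2.
Check atomic number: 91 = 36 + 55 + 0 = 91. ✓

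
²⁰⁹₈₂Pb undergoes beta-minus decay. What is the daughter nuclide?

Beta-minus decay: mass number changes by +0, atomic number by +1.
A: 209 = 209; Z: 82 + 1 = 83.
Z = 83 is bismuth, so the daughter is ²⁰⁹₈₃Bi.

Bi-209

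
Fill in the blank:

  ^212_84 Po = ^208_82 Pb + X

Conserve mass number: 212 = 208 + A, so A = 4.
Conserve atomic number: 84 = 82 + Z, so Z = 2.
A = 4 and Z = 2 is ^4_2 He — an alpha particle.

alpha particle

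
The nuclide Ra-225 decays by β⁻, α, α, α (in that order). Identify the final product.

Bi-213

Start: (A, Z) = (225, 88).
After β⁻: (225, 89).
After α: (221, 87).
After α: (217, 85).
After α: (213, 83).
Z = 83 is bismuth.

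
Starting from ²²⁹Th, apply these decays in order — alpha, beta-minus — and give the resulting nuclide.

Ac-225

Start: (A, Z) = (229, 90).
After α: (225, 88).
After β⁻: (225, 89).
Z = 89 is actinium.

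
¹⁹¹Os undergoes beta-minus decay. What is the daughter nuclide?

Ir-191

Beta-minus decay: mass number changes by +0, atomic number by +1.
A: 191 = 191; Z: 76 + 1 = 77.
Z = 77 is iridium, so the daughter is ¹⁹¹Ir.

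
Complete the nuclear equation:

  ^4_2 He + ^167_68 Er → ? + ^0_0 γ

Conserve mass number: 4 + 167 = A + 0, so A = 171.
Conserve atomic number: 2 + 68 = Z + 0, so Z = 70.
Z = 70 is ytterbium, so the species is ^171_70 Yb.

Yb-171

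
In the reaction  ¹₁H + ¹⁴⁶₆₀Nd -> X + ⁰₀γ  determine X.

Pm-147

Conserve mass number: 1 + 146 = A + 0, so A = 147.
Conserve atomic number: 1 + 60 = Z + 0, so Z = 61.
Z = 61 is promethium, so the species is ¹⁴⁷₆₁Pm.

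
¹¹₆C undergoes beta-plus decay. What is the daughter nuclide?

Beta-plus decay: mass number changes by +0, atomic number by -1.
A: 11 = 11; Z: 6 − 1 = 5.
Z = 5 is boron, so the daughter is ¹¹₅B.

B-11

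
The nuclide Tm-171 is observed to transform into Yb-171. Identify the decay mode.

beta-minus decay

ΔA = 171 − 171 = 0; ΔZ = 70 − 69 = +1.
A is unchanged and Z rises by 1 — a neutron has become a proton (β⁻ decay).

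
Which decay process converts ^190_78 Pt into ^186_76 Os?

alpha decay

ΔA = 186 − 190 = -4; ΔZ = 76 − 78 = -2.
A drops by 4 and Z drops by 2 — the signature of alpha emission.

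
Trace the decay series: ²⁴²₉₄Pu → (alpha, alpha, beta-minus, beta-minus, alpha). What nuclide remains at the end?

Th-230

Start: (A, Z) = (242, 94).
After α: (238, 92).
After α: (234, 90).
After β⁻: (234, 91).
After β⁻: (234, 92).
After α: (230, 90).
Z = 90 is thorium.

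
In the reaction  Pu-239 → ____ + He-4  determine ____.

U-235

Conserve mass number: 239 = A + 4, so A = 235.
Conserve atomic number: 94 = Z + 2, so Z = 92.
Z = 92 is uranium, so the species is U-235.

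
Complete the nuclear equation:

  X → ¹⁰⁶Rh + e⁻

Conserve mass number: A = 106 + 0, so A = 106.
Conserve atomic number: Z = 45 − 1, so Z = 44.
Z = 44 is ruthenium, so the species is ¹⁰⁶Ru.

Ru-106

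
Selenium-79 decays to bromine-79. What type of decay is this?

beta-minus decay

ΔA = 79 − 79 = 0; ΔZ = 35 − 34 = +1.
A is unchanged and Z rises by 1 — a neutron has become a proton (β⁻ decay).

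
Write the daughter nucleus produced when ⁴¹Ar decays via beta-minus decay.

Beta-minus decay: mass number changes by +0, atomic number by +1.
A: 41 = 41; Z: 18 + 1 = 19.
Z = 19 is potassium, so the daughter is ⁴¹K.

K-41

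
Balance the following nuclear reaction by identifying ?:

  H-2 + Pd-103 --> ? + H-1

Pd-104

Conserve mass number: 2 + 103 = A + 1, so A = 104.
Conserve atomic number: 1 + 46 = Z + 1, so Z = 46.
Z = 46 is palladium, so the species is Pd-104.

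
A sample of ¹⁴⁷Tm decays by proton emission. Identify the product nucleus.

Proton emission: mass number changes by -1, atomic number by -1.
A: 147 − 1 = 146; Z: 69 − 1 = 68.
Z = 68 is erbium, so the daughter is ¹⁴⁶Er.

Er-146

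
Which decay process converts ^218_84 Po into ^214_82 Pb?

ΔA = 214 − 218 = -4; ΔZ = 82 − 84 = -2.
A drops by 4 and Z drops by 2 — the signature of alpha emission.

alpha decay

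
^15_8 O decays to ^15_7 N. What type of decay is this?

beta-plus decay or electron capture

ΔA = 15 − 15 = 0; ΔZ = 7 − 8 = -1.
A is unchanged and Z drops by 1 — a proton has become a neutron (β⁺ emission or electron capture).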